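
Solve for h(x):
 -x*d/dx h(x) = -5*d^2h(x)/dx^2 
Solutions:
 h(x) = C1 + C2*erfi(sqrt(10)*x/10)


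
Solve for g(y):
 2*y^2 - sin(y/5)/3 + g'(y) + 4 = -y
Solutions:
 g(y) = C1 - 2*y^3/3 - y^2/2 - 4*y - 5*cos(y/5)/3


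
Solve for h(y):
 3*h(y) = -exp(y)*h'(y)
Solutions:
 h(y) = C1*exp(3*exp(-y))


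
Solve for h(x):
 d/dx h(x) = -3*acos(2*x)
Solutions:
 h(x) = C1 - 3*x*acos(2*x) + 3*sqrt(1 - 4*x^2)/2


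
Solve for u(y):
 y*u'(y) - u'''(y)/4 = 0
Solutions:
 u(y) = C1 + Integral(C2*airyai(2^(2/3)*y) + C3*airybi(2^(2/3)*y), y)


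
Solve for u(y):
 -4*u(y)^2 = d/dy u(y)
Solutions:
 u(y) = 1/(C1 + 4*y)


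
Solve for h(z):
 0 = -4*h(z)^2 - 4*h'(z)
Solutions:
 h(z) = 1/(C1 + z)


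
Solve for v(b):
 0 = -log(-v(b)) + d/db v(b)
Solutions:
 -li(-v(b)) = C1 + b


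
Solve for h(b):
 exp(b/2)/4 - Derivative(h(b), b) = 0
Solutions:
 h(b) = C1 + exp(b/2)/2


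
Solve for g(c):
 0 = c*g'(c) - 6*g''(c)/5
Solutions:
 g(c) = C1 + C2*erfi(sqrt(15)*c/6)


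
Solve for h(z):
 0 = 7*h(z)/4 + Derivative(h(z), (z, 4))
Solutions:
 h(z) = (C1*sin(7^(1/4)*z/2) + C2*cos(7^(1/4)*z/2))*exp(-7^(1/4)*z/2) + (C3*sin(7^(1/4)*z/2) + C4*cos(7^(1/4)*z/2))*exp(7^(1/4)*z/2)


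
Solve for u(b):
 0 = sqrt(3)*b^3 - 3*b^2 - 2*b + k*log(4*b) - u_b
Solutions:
 u(b) = C1 + sqrt(3)*b^4/4 - b^3 - b^2 + b*k*log(b) - b*k + b*k*log(4)


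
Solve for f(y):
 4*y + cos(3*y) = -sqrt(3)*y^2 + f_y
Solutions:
 f(y) = C1 + sqrt(3)*y^3/3 + 2*y^2 + sin(3*y)/3


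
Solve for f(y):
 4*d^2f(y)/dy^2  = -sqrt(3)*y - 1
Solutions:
 f(y) = C1 + C2*y - sqrt(3)*y^3/24 - y^2/8


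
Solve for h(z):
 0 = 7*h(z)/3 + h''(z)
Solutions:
 h(z) = C1*sin(sqrt(21)*z/3) + C2*cos(sqrt(21)*z/3)


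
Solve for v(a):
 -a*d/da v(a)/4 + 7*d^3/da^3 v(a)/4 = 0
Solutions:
 v(a) = C1 + Integral(C2*airyai(7^(2/3)*a/7) + C3*airybi(7^(2/3)*a/7), a)


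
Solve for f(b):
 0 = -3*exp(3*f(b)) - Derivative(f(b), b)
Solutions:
 f(b) = log((-3^(2/3) - 3*3^(1/6)*I)*(1/(C1 + 3*b))^(1/3)/6)
 f(b) = log((-3^(2/3) + 3*3^(1/6)*I)*(1/(C1 + 3*b))^(1/3)/6)
 f(b) = log(1/(C1 + 9*b))/3


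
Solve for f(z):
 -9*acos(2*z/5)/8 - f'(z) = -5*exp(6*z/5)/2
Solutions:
 f(z) = C1 - 9*z*acos(2*z/5)/8 + 9*sqrt(25 - 4*z^2)/16 + 25*exp(6*z/5)/12


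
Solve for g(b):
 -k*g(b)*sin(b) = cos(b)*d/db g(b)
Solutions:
 g(b) = C1*exp(k*log(cos(b)))


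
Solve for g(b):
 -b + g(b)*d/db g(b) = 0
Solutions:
 g(b) = -sqrt(C1 + b^2)
 g(b) = sqrt(C1 + b^2)


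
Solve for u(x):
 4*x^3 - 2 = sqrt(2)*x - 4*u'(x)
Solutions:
 u(x) = C1 - x^4/4 + sqrt(2)*x^2/8 + x/2


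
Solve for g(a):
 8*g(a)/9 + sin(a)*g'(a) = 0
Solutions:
 g(a) = C1*(cos(a) + 1)^(4/9)/(cos(a) - 1)^(4/9)


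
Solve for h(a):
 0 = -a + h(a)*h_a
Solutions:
 h(a) = -sqrt(C1 + a^2)
 h(a) = sqrt(C1 + a^2)


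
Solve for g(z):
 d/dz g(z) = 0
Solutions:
 g(z) = C1


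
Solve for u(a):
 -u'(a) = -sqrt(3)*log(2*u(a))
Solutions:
 -sqrt(3)*Integral(1/(log(_y) + log(2)), (_y, u(a)))/3 = C1 - a


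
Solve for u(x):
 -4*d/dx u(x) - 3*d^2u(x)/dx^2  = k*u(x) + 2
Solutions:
 u(x) = C1*exp(x*(sqrt(4 - 3*k) - 2)/3) + C2*exp(-x*(sqrt(4 - 3*k) + 2)/3) - 2/k


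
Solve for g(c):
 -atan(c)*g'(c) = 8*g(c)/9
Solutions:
 g(c) = C1*exp(-8*Integral(1/atan(c), c)/9)


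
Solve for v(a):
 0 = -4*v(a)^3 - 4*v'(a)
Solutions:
 v(a) = -sqrt(2)*sqrt(-1/(C1 - a))/2
 v(a) = sqrt(2)*sqrt(-1/(C1 - a))/2


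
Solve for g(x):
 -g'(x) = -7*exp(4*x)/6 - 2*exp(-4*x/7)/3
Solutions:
 g(x) = C1 + 7*exp(4*x)/24 - 7*exp(-4*x/7)/6


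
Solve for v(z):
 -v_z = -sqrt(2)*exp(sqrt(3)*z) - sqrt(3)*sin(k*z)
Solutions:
 v(z) = C1 + sqrt(6)*exp(sqrt(3)*z)/3 - sqrt(3)*cos(k*z)/k


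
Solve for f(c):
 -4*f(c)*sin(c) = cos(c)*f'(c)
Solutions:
 f(c) = C1*cos(c)^4


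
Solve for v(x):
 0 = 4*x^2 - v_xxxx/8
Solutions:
 v(x) = C1 + C2*x + C3*x^2 + C4*x^3 + 4*x^6/45


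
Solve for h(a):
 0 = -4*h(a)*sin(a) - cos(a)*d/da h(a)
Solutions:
 h(a) = C1*cos(a)^4


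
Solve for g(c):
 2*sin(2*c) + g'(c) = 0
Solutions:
 g(c) = C1 + cos(2*c)


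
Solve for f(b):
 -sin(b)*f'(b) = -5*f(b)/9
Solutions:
 f(b) = C1*(cos(b) - 1)^(5/18)/(cos(b) + 1)^(5/18)


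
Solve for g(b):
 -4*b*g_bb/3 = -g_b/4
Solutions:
 g(b) = C1 + C2*b^(19/16)


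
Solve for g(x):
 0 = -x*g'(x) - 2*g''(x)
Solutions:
 g(x) = C1 + C2*erf(x/2)


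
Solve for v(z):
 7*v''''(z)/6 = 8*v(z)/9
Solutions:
 v(z) = C1*exp(-2*21^(3/4)*z/21) + C2*exp(2*21^(3/4)*z/21) + C3*sin(2*21^(3/4)*z/21) + C4*cos(2*21^(3/4)*z/21)


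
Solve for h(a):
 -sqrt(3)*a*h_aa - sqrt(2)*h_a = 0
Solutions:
 h(a) = C1 + C2*a^(1 - sqrt(6)/3)


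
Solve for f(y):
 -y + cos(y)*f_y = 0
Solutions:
 f(y) = C1 + Integral(y/cos(y), y)


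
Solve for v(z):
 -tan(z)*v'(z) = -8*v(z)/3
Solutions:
 v(z) = C1*sin(z)^(8/3)


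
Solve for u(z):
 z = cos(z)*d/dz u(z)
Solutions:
 u(z) = C1 + Integral(z/cos(z), z)


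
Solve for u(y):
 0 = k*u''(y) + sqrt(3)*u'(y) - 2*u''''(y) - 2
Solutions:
 u(y) = C1 + C2*exp(2^(1/3)*y*(2^(1/3)*k/((-sqrt(3) + 3*I)*(sqrt(81 - 2*k^3) + 9)^(1/3)) - sqrt(3)*(sqrt(81 - 2*k^3) + 9)^(1/3)/12 + I*(sqrt(81 - 2*k^3) + 9)^(1/3)/4)) + C3*exp(-2^(1/3)*y*(2^(1/3)*k/((sqrt(3) + 3*I)*(sqrt(81 - 2*k^3) + 9)^(1/3)) + sqrt(3)*(sqrt(81 - 2*k^3) + 9)^(1/3)/12 + I*(sqrt(81 - 2*k^3) + 9)^(1/3)/4)) + C4*exp(2^(1/3)*sqrt(3)*y*(2^(1/3)*k/(sqrt(81 - 2*k^3) + 9)^(1/3) + (sqrt(81 - 2*k^3) + 9)^(1/3))/6) + 2*sqrt(3)*y/3


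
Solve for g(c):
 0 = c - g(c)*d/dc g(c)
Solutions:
 g(c) = -sqrt(C1 + c^2)
 g(c) = sqrt(C1 + c^2)


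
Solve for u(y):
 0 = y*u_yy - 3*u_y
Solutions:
 u(y) = C1 + C2*y^4


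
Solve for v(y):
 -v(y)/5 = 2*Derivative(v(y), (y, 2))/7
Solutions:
 v(y) = C1*sin(sqrt(70)*y/10) + C2*cos(sqrt(70)*y/10)


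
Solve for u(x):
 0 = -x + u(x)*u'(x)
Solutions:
 u(x) = -sqrt(C1 + x^2)
 u(x) = sqrt(C1 + x^2)


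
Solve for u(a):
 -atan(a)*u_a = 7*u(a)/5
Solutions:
 u(a) = C1*exp(-7*Integral(1/atan(a), a)/5)


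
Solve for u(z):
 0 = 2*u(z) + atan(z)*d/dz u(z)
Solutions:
 u(z) = C1*exp(-2*Integral(1/atan(z), z))


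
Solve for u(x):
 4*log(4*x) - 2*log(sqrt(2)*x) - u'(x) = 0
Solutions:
 u(x) = C1 + 2*x*log(x) - 2*x + x*log(128)


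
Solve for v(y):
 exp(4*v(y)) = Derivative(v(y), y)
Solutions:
 v(y) = log(-(-1/(C1 + 4*y))^(1/4))
 v(y) = log(-1/(C1 + 4*y))/4
 v(y) = log(-I*(-1/(C1 + 4*y))^(1/4))
 v(y) = log(I*(-1/(C1 + 4*y))^(1/4))


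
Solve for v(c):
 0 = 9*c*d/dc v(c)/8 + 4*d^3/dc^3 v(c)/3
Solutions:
 v(c) = C1 + Integral(C2*airyai(-3*2^(1/3)*c/4) + C3*airybi(-3*2^(1/3)*c/4), c)


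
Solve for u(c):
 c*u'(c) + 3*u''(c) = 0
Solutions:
 u(c) = C1 + C2*erf(sqrt(6)*c/6)


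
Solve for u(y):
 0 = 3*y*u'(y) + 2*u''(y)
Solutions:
 u(y) = C1 + C2*erf(sqrt(3)*y/2)


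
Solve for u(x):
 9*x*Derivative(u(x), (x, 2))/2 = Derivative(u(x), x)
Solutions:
 u(x) = C1 + C2*x^(11/9)


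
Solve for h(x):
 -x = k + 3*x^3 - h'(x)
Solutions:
 h(x) = C1 + k*x + 3*x^4/4 + x^2/2


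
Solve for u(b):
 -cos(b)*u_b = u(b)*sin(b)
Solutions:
 u(b) = C1*cos(b)


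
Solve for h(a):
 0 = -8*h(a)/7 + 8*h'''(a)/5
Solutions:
 h(a) = C3*exp(5^(1/3)*7^(2/3)*a/7) + (C1*sin(sqrt(3)*5^(1/3)*7^(2/3)*a/14) + C2*cos(sqrt(3)*5^(1/3)*7^(2/3)*a/14))*exp(-5^(1/3)*7^(2/3)*a/14)


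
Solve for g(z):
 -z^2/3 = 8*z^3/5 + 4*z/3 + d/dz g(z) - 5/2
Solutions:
 g(z) = C1 - 2*z^4/5 - z^3/9 - 2*z^2/3 + 5*z/2


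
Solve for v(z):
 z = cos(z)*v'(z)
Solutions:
 v(z) = C1 + Integral(z/cos(z), z)


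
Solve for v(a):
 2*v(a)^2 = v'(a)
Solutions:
 v(a) = -1/(C1 + 2*a)


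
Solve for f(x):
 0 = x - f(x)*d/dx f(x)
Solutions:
 f(x) = -sqrt(C1 + x^2)
 f(x) = sqrt(C1 + x^2)


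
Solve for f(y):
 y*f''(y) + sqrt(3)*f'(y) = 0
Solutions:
 f(y) = C1 + C2*y^(1 - sqrt(3))


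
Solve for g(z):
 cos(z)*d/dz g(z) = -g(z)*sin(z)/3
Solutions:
 g(z) = C1*cos(z)^(1/3)


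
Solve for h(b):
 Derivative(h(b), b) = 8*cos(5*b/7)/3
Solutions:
 h(b) = C1 + 56*sin(5*b/7)/15


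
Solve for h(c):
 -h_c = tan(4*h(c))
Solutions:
 h(c) = -asin(C1*exp(-4*c))/4 + pi/4
 h(c) = asin(C1*exp(-4*c))/4


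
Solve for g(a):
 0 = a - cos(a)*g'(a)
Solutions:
 g(a) = C1 + Integral(a/cos(a), a)


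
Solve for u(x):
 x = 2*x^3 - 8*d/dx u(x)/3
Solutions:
 u(x) = C1 + 3*x^4/16 - 3*x^2/16


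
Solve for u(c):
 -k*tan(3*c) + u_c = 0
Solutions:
 u(c) = C1 - k*log(cos(3*c))/3


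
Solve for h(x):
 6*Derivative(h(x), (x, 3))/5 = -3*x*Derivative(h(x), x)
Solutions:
 h(x) = C1 + Integral(C2*airyai(-2^(2/3)*5^(1/3)*x/2) + C3*airybi(-2^(2/3)*5^(1/3)*x/2), x)


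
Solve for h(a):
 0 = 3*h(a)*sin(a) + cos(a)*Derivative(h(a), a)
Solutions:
 h(a) = C1*cos(a)^3


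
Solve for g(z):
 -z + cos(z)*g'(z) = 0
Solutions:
 g(z) = C1 + Integral(z/cos(z), z)


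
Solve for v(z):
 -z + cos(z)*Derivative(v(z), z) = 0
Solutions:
 v(z) = C1 + Integral(z/cos(z), z)


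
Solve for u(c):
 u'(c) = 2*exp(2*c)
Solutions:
 u(c) = C1 + exp(2*c)


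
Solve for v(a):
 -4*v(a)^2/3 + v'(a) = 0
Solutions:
 v(a) = -3/(C1 + 4*a)


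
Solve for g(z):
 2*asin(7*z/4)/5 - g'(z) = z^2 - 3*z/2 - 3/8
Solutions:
 g(z) = C1 - z^3/3 + 3*z^2/4 + 2*z*asin(7*z/4)/5 + 3*z/8 + 2*sqrt(16 - 49*z^2)/35


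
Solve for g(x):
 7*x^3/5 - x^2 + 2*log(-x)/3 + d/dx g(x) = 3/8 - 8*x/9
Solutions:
 g(x) = C1 - 7*x^4/20 + x^3/3 - 4*x^2/9 - 2*x*log(-x)/3 + 25*x/24


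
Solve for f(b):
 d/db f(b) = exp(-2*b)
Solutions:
 f(b) = C1 - exp(-2*b)/2


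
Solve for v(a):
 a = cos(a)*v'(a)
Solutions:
 v(a) = C1 + Integral(a/cos(a), a)


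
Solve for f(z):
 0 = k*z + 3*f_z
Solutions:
 f(z) = C1 - k*z^2/6


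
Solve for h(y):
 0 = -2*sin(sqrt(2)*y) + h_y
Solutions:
 h(y) = C1 - sqrt(2)*cos(sqrt(2)*y)


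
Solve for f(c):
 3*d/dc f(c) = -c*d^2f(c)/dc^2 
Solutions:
 f(c) = C1 + C2/c^2


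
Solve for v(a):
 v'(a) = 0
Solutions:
 v(a) = C1


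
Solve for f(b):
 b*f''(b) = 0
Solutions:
 f(b) = C1 + C2*b


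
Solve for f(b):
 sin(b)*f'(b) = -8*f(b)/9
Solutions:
 f(b) = C1*(cos(b) + 1)^(4/9)/(cos(b) - 1)^(4/9)


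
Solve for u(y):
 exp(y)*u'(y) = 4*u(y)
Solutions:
 u(y) = C1*exp(-4*exp(-y))


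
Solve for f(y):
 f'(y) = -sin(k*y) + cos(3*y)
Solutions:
 f(y) = C1 + sin(3*y)/3 + cos(k*y)/k


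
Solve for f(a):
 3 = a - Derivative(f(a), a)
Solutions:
 f(a) = C1 + a^2/2 - 3*a


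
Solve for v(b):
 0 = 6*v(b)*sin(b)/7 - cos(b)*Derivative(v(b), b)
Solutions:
 v(b) = C1/cos(b)^(6/7)


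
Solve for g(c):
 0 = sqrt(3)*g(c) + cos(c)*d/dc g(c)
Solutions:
 g(c) = C1*(sin(c) - 1)^(sqrt(3)/2)/(sin(c) + 1)^(sqrt(3)/2)


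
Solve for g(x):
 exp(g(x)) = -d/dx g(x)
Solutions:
 g(x) = log(1/(C1 + x))


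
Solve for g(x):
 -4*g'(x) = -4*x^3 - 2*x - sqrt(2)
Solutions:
 g(x) = C1 + x^4/4 + x^2/4 + sqrt(2)*x/4


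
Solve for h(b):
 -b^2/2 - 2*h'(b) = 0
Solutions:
 h(b) = C1 - b^3/12


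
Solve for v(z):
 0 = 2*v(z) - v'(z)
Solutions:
 v(z) = C1*exp(2*z)


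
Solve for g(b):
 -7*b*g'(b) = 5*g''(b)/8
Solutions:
 g(b) = C1 + C2*erf(2*sqrt(35)*b/5)


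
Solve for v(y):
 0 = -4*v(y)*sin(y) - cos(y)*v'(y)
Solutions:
 v(y) = C1*cos(y)^4


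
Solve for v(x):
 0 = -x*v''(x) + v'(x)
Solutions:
 v(x) = C1 + C2*x^2


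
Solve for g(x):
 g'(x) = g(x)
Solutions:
 g(x) = C1*exp(x)


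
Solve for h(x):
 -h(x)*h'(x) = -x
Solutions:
 h(x) = -sqrt(C1 + x^2)
 h(x) = sqrt(C1 + x^2)


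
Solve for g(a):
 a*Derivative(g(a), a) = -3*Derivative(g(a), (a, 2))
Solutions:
 g(a) = C1 + C2*erf(sqrt(6)*a/6)


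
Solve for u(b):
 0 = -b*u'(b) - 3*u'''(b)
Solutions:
 u(b) = C1 + Integral(C2*airyai(-3^(2/3)*b/3) + C3*airybi(-3^(2/3)*b/3), b)


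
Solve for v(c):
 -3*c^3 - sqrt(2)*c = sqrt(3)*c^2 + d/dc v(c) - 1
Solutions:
 v(c) = C1 - 3*c^4/4 - sqrt(3)*c^3/3 - sqrt(2)*c^2/2 + c


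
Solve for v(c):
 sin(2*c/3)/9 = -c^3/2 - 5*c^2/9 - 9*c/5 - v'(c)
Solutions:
 v(c) = C1 - c^4/8 - 5*c^3/27 - 9*c^2/10 + cos(2*c/3)/6


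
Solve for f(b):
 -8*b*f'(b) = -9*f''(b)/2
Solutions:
 f(b) = C1 + C2*erfi(2*sqrt(2)*b/3)


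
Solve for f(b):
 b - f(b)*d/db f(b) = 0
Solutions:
 f(b) = -sqrt(C1 + b^2)
 f(b) = sqrt(C1 + b^2)


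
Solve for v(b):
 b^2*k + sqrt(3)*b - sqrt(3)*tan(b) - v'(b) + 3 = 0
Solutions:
 v(b) = C1 + b^3*k/3 + sqrt(3)*b^2/2 + 3*b + sqrt(3)*log(cos(b))


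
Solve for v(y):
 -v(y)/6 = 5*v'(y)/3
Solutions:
 v(y) = C1*exp(-y/10)


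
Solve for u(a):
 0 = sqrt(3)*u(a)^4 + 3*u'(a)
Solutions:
 u(a) = (-1 - sqrt(3)*I)*(1/(C1 + sqrt(3)*a))^(1/3)/2
 u(a) = (-1 + sqrt(3)*I)*(1/(C1 + sqrt(3)*a))^(1/3)/2
 u(a) = (1/(C1 + sqrt(3)*a))^(1/3)


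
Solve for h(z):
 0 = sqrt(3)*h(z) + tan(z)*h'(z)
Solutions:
 h(z) = C1/sin(z)^(sqrt(3))


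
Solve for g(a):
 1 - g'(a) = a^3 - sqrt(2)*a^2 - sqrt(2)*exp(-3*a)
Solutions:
 g(a) = C1 - a^4/4 + sqrt(2)*a^3/3 + a - sqrt(2)*exp(-3*a)/3


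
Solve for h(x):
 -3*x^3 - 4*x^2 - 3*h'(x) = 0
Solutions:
 h(x) = C1 - x^4/4 - 4*x^3/9


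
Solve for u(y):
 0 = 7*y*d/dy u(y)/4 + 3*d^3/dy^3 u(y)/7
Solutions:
 u(y) = C1 + Integral(C2*airyai(-18^(1/3)*7^(2/3)*y/6) + C3*airybi(-18^(1/3)*7^(2/3)*y/6), y)


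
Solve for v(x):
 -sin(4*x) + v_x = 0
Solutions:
 v(x) = C1 - cos(4*x)/4


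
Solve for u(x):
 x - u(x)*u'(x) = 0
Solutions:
 u(x) = -sqrt(C1 + x^2)
 u(x) = sqrt(C1 + x^2)


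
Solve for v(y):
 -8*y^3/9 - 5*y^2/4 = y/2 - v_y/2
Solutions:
 v(y) = C1 + 4*y^4/9 + 5*y^3/6 + y^2/2


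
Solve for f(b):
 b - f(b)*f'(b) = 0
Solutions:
 f(b) = -sqrt(C1 + b^2)
 f(b) = sqrt(C1 + b^2)


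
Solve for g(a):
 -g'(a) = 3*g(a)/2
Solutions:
 g(a) = C1*exp(-3*a/2)


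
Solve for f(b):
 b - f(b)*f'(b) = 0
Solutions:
 f(b) = -sqrt(C1 + b^2)
 f(b) = sqrt(C1 + b^2)


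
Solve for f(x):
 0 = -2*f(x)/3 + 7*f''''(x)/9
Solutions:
 f(x) = C1*exp(-6^(1/4)*7^(3/4)*x/7) + C2*exp(6^(1/4)*7^(3/4)*x/7) + C3*sin(6^(1/4)*7^(3/4)*x/7) + C4*cos(6^(1/4)*7^(3/4)*x/7)


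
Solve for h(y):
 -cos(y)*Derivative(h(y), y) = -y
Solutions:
 h(y) = C1 + Integral(y/cos(y), y)


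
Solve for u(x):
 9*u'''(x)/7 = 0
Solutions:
 u(x) = C1 + C2*x + C3*x^2


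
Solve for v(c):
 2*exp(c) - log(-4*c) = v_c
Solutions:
 v(c) = C1 - c*log(-c) + c*(1 - 2*log(2)) + 2*exp(c)


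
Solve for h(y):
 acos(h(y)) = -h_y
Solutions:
 Integral(1/acos(_y), (_y, h(y))) = C1 - y


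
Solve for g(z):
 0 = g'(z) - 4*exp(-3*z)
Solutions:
 g(z) = C1 - 4*exp(-3*z)/3


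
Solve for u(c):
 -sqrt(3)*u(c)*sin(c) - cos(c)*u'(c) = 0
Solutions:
 u(c) = C1*cos(c)^(sqrt(3))


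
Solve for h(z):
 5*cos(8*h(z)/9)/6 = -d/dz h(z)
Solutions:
 5*z/6 - 9*log(sin(8*h(z)/9) - 1)/16 + 9*log(sin(8*h(z)/9) + 1)/16 = C1


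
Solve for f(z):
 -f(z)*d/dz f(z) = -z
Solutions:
 f(z) = -sqrt(C1 + z^2)
 f(z) = sqrt(C1 + z^2)


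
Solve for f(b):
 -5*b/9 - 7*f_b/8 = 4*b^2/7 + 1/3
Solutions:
 f(b) = C1 - 32*b^3/147 - 20*b^2/63 - 8*b/21


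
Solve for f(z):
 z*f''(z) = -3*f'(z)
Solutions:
 f(z) = C1 + C2/z^2


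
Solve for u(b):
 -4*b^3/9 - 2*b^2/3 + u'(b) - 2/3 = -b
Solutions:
 u(b) = C1 + b^4/9 + 2*b^3/9 - b^2/2 + 2*b/3


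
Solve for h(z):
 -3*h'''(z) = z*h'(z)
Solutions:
 h(z) = C1 + Integral(C2*airyai(-3^(2/3)*z/3) + C3*airybi(-3^(2/3)*z/3), z)


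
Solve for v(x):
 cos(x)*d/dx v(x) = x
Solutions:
 v(x) = C1 + Integral(x/cos(x), x)


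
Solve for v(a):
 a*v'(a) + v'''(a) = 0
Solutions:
 v(a) = C1 + Integral(C2*airyai(-a) + C3*airybi(-a), a)


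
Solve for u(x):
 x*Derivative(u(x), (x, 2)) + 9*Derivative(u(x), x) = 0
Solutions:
 u(x) = C1 + C2/x^8


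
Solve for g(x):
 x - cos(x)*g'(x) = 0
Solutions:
 g(x) = C1 + Integral(x/cos(x), x)


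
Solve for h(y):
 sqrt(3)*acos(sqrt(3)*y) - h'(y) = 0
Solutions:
 h(y) = C1 + sqrt(3)*(y*acos(sqrt(3)*y) - sqrt(3)*sqrt(1 - 3*y^2)/3)


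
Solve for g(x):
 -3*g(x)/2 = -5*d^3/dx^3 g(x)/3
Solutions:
 g(x) = C3*exp(30^(2/3)*x/10) + (C1*sin(3*10^(2/3)*3^(1/6)*x/20) + C2*cos(3*10^(2/3)*3^(1/6)*x/20))*exp(-30^(2/3)*x/20)


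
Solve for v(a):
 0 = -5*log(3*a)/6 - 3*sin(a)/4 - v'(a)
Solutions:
 v(a) = C1 - 5*a*log(a)/6 - 5*a*log(3)/6 + 5*a/6 + 3*cos(a)/4


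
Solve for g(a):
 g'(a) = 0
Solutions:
 g(a) = C1


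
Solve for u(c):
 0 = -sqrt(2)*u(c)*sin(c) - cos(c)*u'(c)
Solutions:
 u(c) = C1*cos(c)^(sqrt(2))


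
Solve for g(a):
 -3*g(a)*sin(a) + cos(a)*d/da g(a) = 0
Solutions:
 g(a) = C1/cos(a)^3


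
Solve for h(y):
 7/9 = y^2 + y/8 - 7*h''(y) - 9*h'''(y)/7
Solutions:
 h(y) = C1 + C2*y + C3*exp(-49*y/9) + y^4/84 - 95*y^3/16464 - 126761*y^2/2420208


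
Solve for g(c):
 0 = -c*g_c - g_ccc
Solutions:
 g(c) = C1 + Integral(C2*airyai(-c) + C3*airybi(-c), c)


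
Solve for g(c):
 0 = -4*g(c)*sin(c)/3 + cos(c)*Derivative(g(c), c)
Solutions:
 g(c) = C1/cos(c)^(4/3)


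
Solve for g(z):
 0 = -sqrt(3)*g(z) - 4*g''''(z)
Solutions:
 g(z) = (C1*sin(3^(1/8)*z/2) + C2*cos(3^(1/8)*z/2))*exp(-3^(1/8)*z/2) + (C3*sin(3^(1/8)*z/2) + C4*cos(3^(1/8)*z/2))*exp(3^(1/8)*z/2)


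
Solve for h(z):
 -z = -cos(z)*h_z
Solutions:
 h(z) = C1 + Integral(z/cos(z), z)


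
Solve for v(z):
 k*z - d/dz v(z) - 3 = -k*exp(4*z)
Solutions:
 v(z) = C1 + k*z^2/2 + k*exp(4*z)/4 - 3*z


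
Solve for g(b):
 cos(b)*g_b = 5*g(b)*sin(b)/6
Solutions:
 g(b) = C1/cos(b)^(5/6)


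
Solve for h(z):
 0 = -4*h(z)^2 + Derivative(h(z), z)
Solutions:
 h(z) = -1/(C1 + 4*z)


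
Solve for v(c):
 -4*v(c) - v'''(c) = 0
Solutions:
 v(c) = C3*exp(-2^(2/3)*c) + (C1*sin(2^(2/3)*sqrt(3)*c/2) + C2*cos(2^(2/3)*sqrt(3)*c/2))*exp(2^(2/3)*c/2)


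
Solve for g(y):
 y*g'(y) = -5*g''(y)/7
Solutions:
 g(y) = C1 + C2*erf(sqrt(70)*y/10)


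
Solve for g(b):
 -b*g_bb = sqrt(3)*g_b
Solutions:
 g(b) = C1 + C2*b^(1 - sqrt(3))


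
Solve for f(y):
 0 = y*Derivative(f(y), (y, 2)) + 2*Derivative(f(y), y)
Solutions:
 f(y) = C1 + C2/y


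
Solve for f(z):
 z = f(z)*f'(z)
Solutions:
 f(z) = -sqrt(C1 + z^2)
 f(z) = sqrt(C1 + z^2)


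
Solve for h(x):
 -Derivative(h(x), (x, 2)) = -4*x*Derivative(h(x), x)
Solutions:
 h(x) = C1 + C2*erfi(sqrt(2)*x)


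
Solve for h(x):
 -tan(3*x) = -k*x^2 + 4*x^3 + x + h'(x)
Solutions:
 h(x) = C1 + k*x^3/3 - x^4 - x^2/2 + log(cos(3*x))/3


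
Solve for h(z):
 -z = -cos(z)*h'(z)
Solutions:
 h(z) = C1 + Integral(z/cos(z), z)


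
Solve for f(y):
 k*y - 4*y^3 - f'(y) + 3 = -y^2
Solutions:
 f(y) = C1 + k*y^2/2 - y^4 + y^3/3 + 3*y


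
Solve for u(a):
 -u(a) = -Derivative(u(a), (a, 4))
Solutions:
 u(a) = C1*exp(-a) + C2*exp(a) + C3*sin(a) + C4*cos(a)


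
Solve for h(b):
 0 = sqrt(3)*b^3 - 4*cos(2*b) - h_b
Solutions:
 h(b) = C1 + sqrt(3)*b^4/4 - 2*sin(2*b)


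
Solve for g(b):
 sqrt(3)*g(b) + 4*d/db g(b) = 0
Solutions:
 g(b) = C1*exp(-sqrt(3)*b/4)


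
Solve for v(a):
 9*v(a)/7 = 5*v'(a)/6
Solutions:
 v(a) = C1*exp(54*a/35)


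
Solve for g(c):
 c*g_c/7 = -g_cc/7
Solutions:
 g(c) = C1 + C2*erf(sqrt(2)*c/2)


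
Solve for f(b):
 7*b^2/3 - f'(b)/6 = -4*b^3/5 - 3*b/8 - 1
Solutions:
 f(b) = C1 + 6*b^4/5 + 14*b^3/3 + 9*b^2/8 + 6*b


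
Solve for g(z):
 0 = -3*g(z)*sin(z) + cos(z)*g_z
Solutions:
 g(z) = C1/cos(z)^3


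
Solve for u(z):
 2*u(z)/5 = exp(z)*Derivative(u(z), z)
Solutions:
 u(z) = C1*exp(-2*exp(-z)/5)


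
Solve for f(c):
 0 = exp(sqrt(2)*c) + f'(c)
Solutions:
 f(c) = C1 - sqrt(2)*exp(sqrt(2)*c)/2


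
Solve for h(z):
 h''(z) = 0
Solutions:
 h(z) = C1 + C2*z


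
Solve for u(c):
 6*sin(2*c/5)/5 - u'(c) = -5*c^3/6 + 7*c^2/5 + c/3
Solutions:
 u(c) = C1 + 5*c^4/24 - 7*c^3/15 - c^2/6 - 3*cos(2*c/5)


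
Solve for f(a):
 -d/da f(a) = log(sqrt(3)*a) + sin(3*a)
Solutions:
 f(a) = C1 - a*log(a) - a*log(3)/2 + a + cos(3*a)/3


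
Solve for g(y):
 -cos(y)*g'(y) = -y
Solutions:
 g(y) = C1 + Integral(y/cos(y), y)


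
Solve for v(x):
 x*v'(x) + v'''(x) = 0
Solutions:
 v(x) = C1 + Integral(C2*airyai(-x) + C3*airybi(-x), x)


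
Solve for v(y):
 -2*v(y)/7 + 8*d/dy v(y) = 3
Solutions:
 v(y) = C1*exp(y/28) - 21/2


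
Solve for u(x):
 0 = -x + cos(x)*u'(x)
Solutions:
 u(x) = C1 + Integral(x/cos(x), x)


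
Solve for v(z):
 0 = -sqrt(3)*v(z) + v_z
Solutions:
 v(z) = C1*exp(sqrt(3)*z)


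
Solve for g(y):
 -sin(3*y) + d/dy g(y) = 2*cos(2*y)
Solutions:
 g(y) = C1 + sin(2*y) - cos(3*y)/3


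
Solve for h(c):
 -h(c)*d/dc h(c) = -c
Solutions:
 h(c) = -sqrt(C1 + c^2)
 h(c) = sqrt(C1 + c^2)


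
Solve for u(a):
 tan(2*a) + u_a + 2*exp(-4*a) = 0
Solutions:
 u(a) = C1 - log(tan(2*a)^2 + 1)/4 + exp(-4*a)/2


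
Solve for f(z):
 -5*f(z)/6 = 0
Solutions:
 f(z) = 0


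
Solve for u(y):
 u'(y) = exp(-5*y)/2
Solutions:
 u(y) = C1 - exp(-5*y)/10


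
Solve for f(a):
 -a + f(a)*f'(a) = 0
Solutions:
 f(a) = -sqrt(C1 + a^2)
 f(a) = sqrt(C1 + a^2)


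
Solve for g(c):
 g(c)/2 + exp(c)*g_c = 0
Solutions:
 g(c) = C1*exp(exp(-c)/2)


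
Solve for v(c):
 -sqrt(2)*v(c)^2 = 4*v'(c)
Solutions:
 v(c) = 4/(C1 + sqrt(2)*c)


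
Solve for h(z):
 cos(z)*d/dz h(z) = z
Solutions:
 h(z) = C1 + Integral(z/cos(z), z)


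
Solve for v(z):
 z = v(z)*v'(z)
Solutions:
 v(z) = -sqrt(C1 + z^2)
 v(z) = sqrt(C1 + z^2)


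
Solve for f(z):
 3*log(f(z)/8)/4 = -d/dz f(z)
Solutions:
 -4*Integral(1/(-log(_y) + 3*log(2)), (_y, f(z)))/3 = C1 - z


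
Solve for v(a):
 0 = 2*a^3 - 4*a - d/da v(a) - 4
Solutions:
 v(a) = C1 + a^4/2 - 2*a^2 - 4*a


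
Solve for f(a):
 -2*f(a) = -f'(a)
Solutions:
 f(a) = C1*exp(2*a)


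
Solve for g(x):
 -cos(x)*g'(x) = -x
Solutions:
 g(x) = C1 + Integral(x/cos(x), x)


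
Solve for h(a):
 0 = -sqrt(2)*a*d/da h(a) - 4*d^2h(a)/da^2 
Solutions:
 h(a) = C1 + C2*erf(2^(3/4)*a/4)


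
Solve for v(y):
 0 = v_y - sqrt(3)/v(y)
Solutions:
 v(y) = -sqrt(C1 + 2*sqrt(3)*y)
 v(y) = sqrt(C1 + 2*sqrt(3)*y)


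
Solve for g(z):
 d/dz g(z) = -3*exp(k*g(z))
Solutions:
 g(z) = Piecewise((log(1/(C1*k + 3*k*z))/k, Ne(k, 0)), (nan, True))
 g(z) = Piecewise((C1 - 3*z, Eq(k, 0)), (nan, True))


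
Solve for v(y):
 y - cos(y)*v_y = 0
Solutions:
 v(y) = C1 + Integral(y/cos(y), y)


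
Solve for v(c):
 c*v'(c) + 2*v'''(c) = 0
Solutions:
 v(c) = C1 + Integral(C2*airyai(-2^(2/3)*c/2) + C3*airybi(-2^(2/3)*c/2), c)


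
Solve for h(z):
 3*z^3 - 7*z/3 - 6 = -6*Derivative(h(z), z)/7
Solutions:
 h(z) = C1 - 7*z^4/8 + 49*z^2/36 + 7*z


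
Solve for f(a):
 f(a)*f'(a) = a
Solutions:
 f(a) = -sqrt(C1 + a^2)
 f(a) = sqrt(C1 + a^2)


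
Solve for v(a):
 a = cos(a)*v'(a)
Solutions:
 v(a) = C1 + Integral(a/cos(a), a)


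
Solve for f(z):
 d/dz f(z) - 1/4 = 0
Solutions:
 f(z) = C1 + z/4


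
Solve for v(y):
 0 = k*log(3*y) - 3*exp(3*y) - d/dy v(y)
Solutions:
 v(y) = C1 + k*y*log(y) + k*y*(-1 + log(3)) - exp(3*y)


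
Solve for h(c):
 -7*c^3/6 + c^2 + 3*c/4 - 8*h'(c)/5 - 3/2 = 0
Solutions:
 h(c) = C1 - 35*c^4/192 + 5*c^3/24 + 15*c^2/64 - 15*c/16


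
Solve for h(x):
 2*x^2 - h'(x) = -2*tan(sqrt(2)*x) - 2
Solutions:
 h(x) = C1 + 2*x^3/3 + 2*x - sqrt(2)*log(cos(sqrt(2)*x))


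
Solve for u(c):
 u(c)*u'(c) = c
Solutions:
 u(c) = -sqrt(C1 + c^2)
 u(c) = sqrt(C1 + c^2)


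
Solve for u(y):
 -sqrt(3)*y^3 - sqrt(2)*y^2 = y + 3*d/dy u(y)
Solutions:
 u(y) = C1 - sqrt(3)*y^4/12 - sqrt(2)*y^3/9 - y^2/6


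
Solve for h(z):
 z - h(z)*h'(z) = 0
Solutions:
 h(z) = -sqrt(C1 + z^2)
 h(z) = sqrt(C1 + z^2)


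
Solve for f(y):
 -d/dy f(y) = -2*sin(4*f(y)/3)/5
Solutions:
 -2*y/5 + 3*log(cos(4*f(y)/3) - 1)/8 - 3*log(cos(4*f(y)/3) + 1)/8 = C1


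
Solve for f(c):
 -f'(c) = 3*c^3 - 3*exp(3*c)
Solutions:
 f(c) = C1 - 3*c^4/4 + exp(3*c)


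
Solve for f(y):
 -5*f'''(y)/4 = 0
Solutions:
 f(y) = C1 + C2*y + C3*y^2


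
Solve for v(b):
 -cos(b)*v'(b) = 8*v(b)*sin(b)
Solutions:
 v(b) = C1*cos(b)^8


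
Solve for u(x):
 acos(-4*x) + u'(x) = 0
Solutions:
 u(x) = C1 - x*acos(-4*x) - sqrt(1 - 16*x^2)/4


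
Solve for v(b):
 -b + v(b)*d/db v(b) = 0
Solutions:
 v(b) = -sqrt(C1 + b^2)
 v(b) = sqrt(C1 + b^2)


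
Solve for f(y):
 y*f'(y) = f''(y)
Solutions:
 f(y) = C1 + C2*erfi(sqrt(2)*y/2)


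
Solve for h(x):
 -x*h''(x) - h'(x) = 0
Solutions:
 h(x) = C1 + C2*log(x)


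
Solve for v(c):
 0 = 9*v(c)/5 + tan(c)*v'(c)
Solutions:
 v(c) = C1/sin(c)^(9/5)


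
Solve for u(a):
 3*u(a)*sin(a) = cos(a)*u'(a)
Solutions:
 u(a) = C1/cos(a)^3


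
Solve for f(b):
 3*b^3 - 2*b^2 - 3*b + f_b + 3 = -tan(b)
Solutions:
 f(b) = C1 - 3*b^4/4 + 2*b^3/3 + 3*b^2/2 - 3*b + log(cos(b))


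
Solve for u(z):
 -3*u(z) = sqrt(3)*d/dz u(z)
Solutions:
 u(z) = C1*exp(-sqrt(3)*z)


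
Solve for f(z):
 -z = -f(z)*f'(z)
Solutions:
 f(z) = -sqrt(C1 + z^2)
 f(z) = sqrt(C1 + z^2)


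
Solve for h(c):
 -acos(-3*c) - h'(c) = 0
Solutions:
 h(c) = C1 - c*acos(-3*c) - sqrt(1 - 9*c^2)/3


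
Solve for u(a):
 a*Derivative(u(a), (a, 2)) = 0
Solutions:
 u(a) = C1 + C2*a


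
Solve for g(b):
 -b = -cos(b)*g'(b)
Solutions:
 g(b) = C1 + Integral(b/cos(b), b)


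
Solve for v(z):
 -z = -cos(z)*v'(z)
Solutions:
 v(z) = C1 + Integral(z/cos(z), z)


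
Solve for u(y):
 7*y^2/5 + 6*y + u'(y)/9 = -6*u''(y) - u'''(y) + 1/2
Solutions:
 u(y) = C1 + C2*exp(y*(-3 + 4*sqrt(5)/3)) + C3*exp(-y*(4*sqrt(5)/3 + 3)) - 21*y^3/5 + 3267*y^2/5 - 703359*y/10


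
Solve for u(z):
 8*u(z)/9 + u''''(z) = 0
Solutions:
 u(z) = (C1*sin(2^(1/4)*sqrt(3)*z/3) + C2*cos(2^(1/4)*sqrt(3)*z/3))*exp(-2^(1/4)*sqrt(3)*z/3) + (C3*sin(2^(1/4)*sqrt(3)*z/3) + C4*cos(2^(1/4)*sqrt(3)*z/3))*exp(2^(1/4)*sqrt(3)*z/3)


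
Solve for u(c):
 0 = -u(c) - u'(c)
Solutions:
 u(c) = C1*exp(-c)


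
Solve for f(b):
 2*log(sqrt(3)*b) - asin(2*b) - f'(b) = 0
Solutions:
 f(b) = C1 + 2*b*log(b) - b*asin(2*b) - 2*b + b*log(3) - sqrt(1 - 4*b^2)/2


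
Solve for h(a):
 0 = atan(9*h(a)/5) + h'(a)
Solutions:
 Integral(1/atan(9*_y/5), (_y, h(a))) = C1 - a


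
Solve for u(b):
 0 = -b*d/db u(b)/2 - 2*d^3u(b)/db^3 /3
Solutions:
 u(b) = C1 + Integral(C2*airyai(-6^(1/3)*b/2) + C3*airybi(-6^(1/3)*b/2), b)


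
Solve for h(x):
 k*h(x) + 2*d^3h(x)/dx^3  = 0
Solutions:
 h(x) = C1*exp(2^(2/3)*x*(-k)^(1/3)/2) + C2*exp(2^(2/3)*x*(-k)^(1/3)*(-1 + sqrt(3)*I)/4) + C3*exp(-2^(2/3)*x*(-k)^(1/3)*(1 + sqrt(3)*I)/4)


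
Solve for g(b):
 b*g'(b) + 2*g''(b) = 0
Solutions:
 g(b) = C1 + C2*erf(b/2)


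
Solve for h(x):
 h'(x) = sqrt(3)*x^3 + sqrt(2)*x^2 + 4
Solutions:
 h(x) = C1 + sqrt(3)*x^4/4 + sqrt(2)*x^3/3 + 4*x


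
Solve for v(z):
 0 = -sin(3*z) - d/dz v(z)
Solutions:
 v(z) = C1 + cos(3*z)/3


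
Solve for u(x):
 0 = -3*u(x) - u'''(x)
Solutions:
 u(x) = C3*exp(-3^(1/3)*x) + (C1*sin(3^(5/6)*x/2) + C2*cos(3^(5/6)*x/2))*exp(3^(1/3)*x/2)


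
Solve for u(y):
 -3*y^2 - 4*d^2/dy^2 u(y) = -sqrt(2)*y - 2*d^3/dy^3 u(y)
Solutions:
 u(y) = C1 + C2*y + C3*exp(2*y) - y^4/16 + y^3*(-3 + sqrt(2))/24 + y^2*(-3 + sqrt(2))/16


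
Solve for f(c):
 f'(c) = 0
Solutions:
 f(c) = C1


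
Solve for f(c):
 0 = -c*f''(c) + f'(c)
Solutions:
 f(c) = C1 + C2*c^2


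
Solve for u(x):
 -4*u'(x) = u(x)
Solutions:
 u(x) = C1*exp(-x/4)


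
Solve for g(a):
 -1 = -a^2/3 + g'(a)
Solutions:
 g(a) = C1 + a^3/9 - a


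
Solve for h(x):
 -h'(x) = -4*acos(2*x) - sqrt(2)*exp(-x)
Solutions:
 h(x) = C1 + 4*x*acos(2*x) - 2*sqrt(1 - 4*x^2) - sqrt(2)*exp(-x)


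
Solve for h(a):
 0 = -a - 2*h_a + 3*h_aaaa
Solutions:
 h(a) = C1 + C4*exp(2^(1/3)*3^(2/3)*a/3) - a^2/4 + (C2*sin(2^(1/3)*3^(1/6)*a/2) + C3*cos(2^(1/3)*3^(1/6)*a/2))*exp(-2^(1/3)*3^(2/3)*a/6)


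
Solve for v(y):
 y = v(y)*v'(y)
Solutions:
 v(y) = -sqrt(C1 + y^2)
 v(y) = sqrt(C1 + y^2)


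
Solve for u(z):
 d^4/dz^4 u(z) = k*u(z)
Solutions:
 u(z) = C1*exp(-k^(1/4)*z) + C2*exp(k^(1/4)*z) + C3*exp(-I*k^(1/4)*z) + C4*exp(I*k^(1/4)*z)


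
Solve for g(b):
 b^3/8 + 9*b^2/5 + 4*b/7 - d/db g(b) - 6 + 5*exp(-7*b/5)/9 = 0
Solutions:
 g(b) = C1 + b^4/32 + 3*b^3/5 + 2*b^2/7 - 6*b - 25*exp(-7*b/5)/63


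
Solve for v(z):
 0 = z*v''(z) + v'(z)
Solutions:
 v(z) = C1 + C2*log(z)


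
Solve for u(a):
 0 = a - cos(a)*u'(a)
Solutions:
 u(a) = C1 + Integral(a/cos(a), a)


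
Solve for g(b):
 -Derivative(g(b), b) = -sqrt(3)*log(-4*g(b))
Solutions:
 -sqrt(3)*Integral(1/(log(-_y) + 2*log(2)), (_y, g(b)))/3 = C1 - b


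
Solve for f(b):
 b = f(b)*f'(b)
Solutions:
 f(b) = -sqrt(C1 + b^2)
 f(b) = sqrt(C1 + b^2)


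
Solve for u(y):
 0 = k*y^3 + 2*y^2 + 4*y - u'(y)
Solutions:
 u(y) = C1 + k*y^4/4 + 2*y^3/3 + 2*y^2


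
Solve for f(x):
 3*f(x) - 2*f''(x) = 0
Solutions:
 f(x) = C1*exp(-sqrt(6)*x/2) + C2*exp(sqrt(6)*x/2)


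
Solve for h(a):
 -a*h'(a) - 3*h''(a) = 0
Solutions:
 h(a) = C1 + C2*erf(sqrt(6)*a/6)


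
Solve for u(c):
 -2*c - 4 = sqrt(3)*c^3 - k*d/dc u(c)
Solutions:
 u(c) = C1 + sqrt(3)*c^4/(4*k) + c^2/k + 4*c/k


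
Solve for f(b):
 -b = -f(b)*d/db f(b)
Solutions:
 f(b) = -sqrt(C1 + b^2)
 f(b) = sqrt(C1 + b^2)


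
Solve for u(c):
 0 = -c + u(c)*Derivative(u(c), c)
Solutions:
 u(c) = -sqrt(C1 + c^2)
 u(c) = sqrt(C1 + c^2)


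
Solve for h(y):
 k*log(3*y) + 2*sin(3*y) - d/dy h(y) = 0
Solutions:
 h(y) = C1 + k*y*(log(y) - 1) + k*y*log(3) - 2*cos(3*y)/3


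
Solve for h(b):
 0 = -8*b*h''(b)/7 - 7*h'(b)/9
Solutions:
 h(b) = C1 + C2*b^(23/72)


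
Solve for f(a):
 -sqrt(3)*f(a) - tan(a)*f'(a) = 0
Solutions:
 f(a) = C1/sin(a)^(sqrt(3))


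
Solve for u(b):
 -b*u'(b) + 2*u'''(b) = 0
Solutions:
 u(b) = C1 + Integral(C2*airyai(2^(2/3)*b/2) + C3*airybi(2^(2/3)*b/2), b)


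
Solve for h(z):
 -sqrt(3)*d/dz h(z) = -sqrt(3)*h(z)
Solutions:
 h(z) = C1*exp(z)


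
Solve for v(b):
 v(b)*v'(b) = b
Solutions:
 v(b) = -sqrt(C1 + b^2)
 v(b) = sqrt(C1 + b^2)


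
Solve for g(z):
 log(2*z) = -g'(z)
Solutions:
 g(z) = C1 - z*log(z) - z*log(2) + z


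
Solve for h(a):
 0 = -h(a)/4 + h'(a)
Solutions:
 h(a) = C1*exp(a/4)


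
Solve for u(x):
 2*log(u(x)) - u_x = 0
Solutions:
 li(u(x)) = C1 + 2*x


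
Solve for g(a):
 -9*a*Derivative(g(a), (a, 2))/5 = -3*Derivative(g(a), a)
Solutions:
 g(a) = C1 + C2*a^(8/3)


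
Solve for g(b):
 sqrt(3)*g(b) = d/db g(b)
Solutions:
 g(b) = C1*exp(sqrt(3)*b)


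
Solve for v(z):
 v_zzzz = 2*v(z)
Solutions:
 v(z) = C1*exp(-2^(1/4)*z) + C2*exp(2^(1/4)*z) + C3*sin(2^(1/4)*z) + C4*cos(2^(1/4)*z)


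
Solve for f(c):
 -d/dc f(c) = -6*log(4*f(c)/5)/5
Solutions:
 -5*Integral(1/(log(_y) - log(5) + 2*log(2)), (_y, f(c)))/6 = C1 - c


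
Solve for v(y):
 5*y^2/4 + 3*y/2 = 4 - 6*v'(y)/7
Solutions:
 v(y) = C1 - 35*y^3/72 - 7*y^2/8 + 14*y/3


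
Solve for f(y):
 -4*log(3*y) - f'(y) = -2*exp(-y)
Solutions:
 f(y) = C1 - 4*y*log(y) + 4*y*(1 - log(3)) - 2*exp(-y)


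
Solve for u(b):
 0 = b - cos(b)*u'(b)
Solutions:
 u(b) = C1 + Integral(b/cos(b), b)


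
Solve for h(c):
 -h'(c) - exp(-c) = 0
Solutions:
 h(c) = C1 + exp(-c)


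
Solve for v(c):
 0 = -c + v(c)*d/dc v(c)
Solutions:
 v(c) = -sqrt(C1 + c^2)
 v(c) = sqrt(C1 + c^2)


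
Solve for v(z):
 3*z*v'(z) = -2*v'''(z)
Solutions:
 v(z) = C1 + Integral(C2*airyai(-2^(2/3)*3^(1/3)*z/2) + C3*airybi(-2^(2/3)*3^(1/3)*z/2), z)


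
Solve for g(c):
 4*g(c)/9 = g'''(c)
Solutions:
 g(c) = C3*exp(2^(2/3)*3^(1/3)*c/3) + (C1*sin(2^(2/3)*3^(5/6)*c/6) + C2*cos(2^(2/3)*3^(5/6)*c/6))*exp(-2^(2/3)*3^(1/3)*c/6)


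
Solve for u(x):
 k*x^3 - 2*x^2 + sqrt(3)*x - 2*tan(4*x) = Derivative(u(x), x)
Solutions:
 u(x) = C1 + k*x^4/4 - 2*x^3/3 + sqrt(3)*x^2/2 + log(cos(4*x))/2


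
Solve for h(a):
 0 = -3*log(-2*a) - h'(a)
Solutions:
 h(a) = C1 - 3*a*log(-a) + 3*a*(1 - log(2))


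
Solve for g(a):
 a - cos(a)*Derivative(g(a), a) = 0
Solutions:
 g(a) = C1 + Integral(a/cos(a), a)


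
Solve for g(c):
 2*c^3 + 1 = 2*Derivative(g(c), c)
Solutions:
 g(c) = C1 + c^4/4 + c/2


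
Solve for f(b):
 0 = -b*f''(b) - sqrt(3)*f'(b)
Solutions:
 f(b) = C1 + C2*b^(1 - sqrt(3))


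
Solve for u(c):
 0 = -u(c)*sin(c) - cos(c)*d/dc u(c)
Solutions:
 u(c) = C1*cos(c)


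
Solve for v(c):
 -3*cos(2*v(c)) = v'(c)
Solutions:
 v(c) = -asin((C1 + exp(12*c))/(C1 - exp(12*c)))/2 + pi/2
 v(c) = asin((C1 + exp(12*c))/(C1 - exp(12*c)))/2


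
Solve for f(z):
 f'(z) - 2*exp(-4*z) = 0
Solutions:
 f(z) = C1 - exp(-4*z)/2


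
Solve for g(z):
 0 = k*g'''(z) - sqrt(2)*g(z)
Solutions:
 g(z) = C1*exp(2^(1/6)*z*(1/k)^(1/3)) + C2*exp(2^(1/6)*z*(-1 + sqrt(3)*I)*(1/k)^(1/3)/2) + C3*exp(-2^(1/6)*z*(1 + sqrt(3)*I)*(1/k)^(1/3)/2)


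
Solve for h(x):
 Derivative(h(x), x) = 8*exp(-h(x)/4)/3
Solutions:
 h(x) = 4*log(C1 + 2*x/3)


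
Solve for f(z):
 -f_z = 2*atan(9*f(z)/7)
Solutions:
 Integral(1/atan(9*_y/7), (_y, f(z))) = C1 - 2*z


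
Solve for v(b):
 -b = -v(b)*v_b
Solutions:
 v(b) = -sqrt(C1 + b^2)
 v(b) = sqrt(C1 + b^2)


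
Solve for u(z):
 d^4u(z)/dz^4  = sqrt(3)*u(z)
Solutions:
 u(z) = C1*exp(-3^(1/8)*z) + C2*exp(3^(1/8)*z) + C3*sin(3^(1/8)*z) + C4*cos(3^(1/8)*z)


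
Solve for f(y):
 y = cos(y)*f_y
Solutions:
 f(y) = C1 + Integral(y/cos(y), y)


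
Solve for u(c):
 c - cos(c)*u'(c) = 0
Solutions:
 u(c) = C1 + Integral(c/cos(c), c)


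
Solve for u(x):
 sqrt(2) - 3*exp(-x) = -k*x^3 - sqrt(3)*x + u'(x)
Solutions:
 u(x) = C1 + k*x^4/4 + sqrt(3)*x^2/2 + sqrt(2)*x + 3*exp(-x)


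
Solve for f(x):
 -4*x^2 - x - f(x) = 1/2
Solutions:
 f(x) = -4*x^2 - x - 1/2


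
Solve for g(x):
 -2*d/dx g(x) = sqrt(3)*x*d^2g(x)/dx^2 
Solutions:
 g(x) = C1 + C2*x^(1 - 2*sqrt(3)/3)


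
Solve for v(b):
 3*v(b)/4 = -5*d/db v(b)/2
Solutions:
 v(b) = C1*exp(-3*b/10)


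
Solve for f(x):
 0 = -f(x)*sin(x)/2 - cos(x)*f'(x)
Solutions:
 f(x) = C1*sqrt(cos(x))


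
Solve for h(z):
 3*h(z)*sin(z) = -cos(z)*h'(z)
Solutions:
 h(z) = C1*cos(z)^3


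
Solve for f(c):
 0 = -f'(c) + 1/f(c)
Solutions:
 f(c) = -sqrt(C1 + 2*c)
 f(c) = sqrt(C1 + 2*c)


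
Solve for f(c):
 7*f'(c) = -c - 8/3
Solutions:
 f(c) = C1 - c^2/14 - 8*c/21


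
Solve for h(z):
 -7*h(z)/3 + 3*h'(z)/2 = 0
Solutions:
 h(z) = C1*exp(14*z/9)


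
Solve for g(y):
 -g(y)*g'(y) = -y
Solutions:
 g(y) = -sqrt(C1 + y^2)
 g(y) = sqrt(C1 + y^2)


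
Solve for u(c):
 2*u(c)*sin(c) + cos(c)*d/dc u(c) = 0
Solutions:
 u(c) = C1*cos(c)^2


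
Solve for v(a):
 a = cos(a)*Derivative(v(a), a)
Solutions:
 v(a) = C1 + Integral(a/cos(a), a)


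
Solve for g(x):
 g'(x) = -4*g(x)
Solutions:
 g(x) = C1*exp(-4*x)


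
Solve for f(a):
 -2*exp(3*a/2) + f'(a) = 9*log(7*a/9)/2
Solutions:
 f(a) = C1 + 9*a*log(a)/2 + a*(-9*log(3) - 9/2 + 9*log(7)/2) + 4*exp(3*a/2)/3


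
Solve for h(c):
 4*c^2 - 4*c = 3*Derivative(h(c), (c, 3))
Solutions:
 h(c) = C1 + C2*c + C3*c^2 + c^5/45 - c^4/18


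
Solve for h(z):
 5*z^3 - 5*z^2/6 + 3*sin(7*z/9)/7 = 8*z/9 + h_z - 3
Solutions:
 h(z) = C1 + 5*z^4/4 - 5*z^3/18 - 4*z^2/9 + 3*z - 27*cos(7*z/9)/49


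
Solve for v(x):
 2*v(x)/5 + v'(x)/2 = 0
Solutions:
 v(x) = C1*exp(-4*x/5)


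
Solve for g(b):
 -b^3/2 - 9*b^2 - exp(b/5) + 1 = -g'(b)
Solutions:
 g(b) = C1 + b^4/8 + 3*b^3 - b + 5*exp(b/5)


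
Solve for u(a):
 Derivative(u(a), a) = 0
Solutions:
 u(a) = C1


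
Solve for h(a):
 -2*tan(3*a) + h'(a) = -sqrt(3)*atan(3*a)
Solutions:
 h(a) = C1 - sqrt(3)*(a*atan(3*a) - log(9*a^2 + 1)/6) - 2*log(cos(3*a))/3


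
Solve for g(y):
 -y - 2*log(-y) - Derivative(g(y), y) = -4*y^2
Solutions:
 g(y) = C1 + 4*y^3/3 - y^2/2 - 2*y*log(-y) + 2*y


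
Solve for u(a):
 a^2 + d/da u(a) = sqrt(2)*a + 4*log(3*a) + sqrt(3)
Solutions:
 u(a) = C1 - a^3/3 + sqrt(2)*a^2/2 + 4*a*log(a) - 4*a + sqrt(3)*a + a*log(81)


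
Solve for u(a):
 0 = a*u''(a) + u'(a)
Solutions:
 u(a) = C1 + C2*log(a)


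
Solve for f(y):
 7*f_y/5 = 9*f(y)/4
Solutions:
 f(y) = C1*exp(45*y/28)


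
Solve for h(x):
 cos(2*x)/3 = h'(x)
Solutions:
 h(x) = C1 + sin(2*x)/6


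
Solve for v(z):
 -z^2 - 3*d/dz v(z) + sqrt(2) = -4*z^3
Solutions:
 v(z) = C1 + z^4/3 - z^3/9 + sqrt(2)*z/3


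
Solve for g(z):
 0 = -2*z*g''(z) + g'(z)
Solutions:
 g(z) = C1 + C2*z^(3/2)


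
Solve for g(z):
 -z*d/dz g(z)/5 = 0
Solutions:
 g(z) = C1


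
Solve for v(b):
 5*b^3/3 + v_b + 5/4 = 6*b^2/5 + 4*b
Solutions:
 v(b) = C1 - 5*b^4/12 + 2*b^3/5 + 2*b^2 - 5*b/4


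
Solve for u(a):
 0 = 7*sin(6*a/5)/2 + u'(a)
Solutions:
 u(a) = C1 + 35*cos(6*a/5)/12


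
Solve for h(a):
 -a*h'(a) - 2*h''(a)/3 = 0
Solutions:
 h(a) = C1 + C2*erf(sqrt(3)*a/2)


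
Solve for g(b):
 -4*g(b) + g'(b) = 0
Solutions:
 g(b) = C1*exp(4*b)


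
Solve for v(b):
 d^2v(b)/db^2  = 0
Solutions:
 v(b) = C1 + C2*b


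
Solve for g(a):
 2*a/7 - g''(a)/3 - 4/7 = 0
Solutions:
 g(a) = C1 + C2*a + a^3/7 - 6*a^2/7


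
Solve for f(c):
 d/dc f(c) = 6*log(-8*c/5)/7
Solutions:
 f(c) = C1 + 6*c*log(-c)/7 + 6*c*(-log(5) - 1 + 3*log(2))/7


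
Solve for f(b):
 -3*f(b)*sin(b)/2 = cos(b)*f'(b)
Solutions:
 f(b) = C1*cos(b)^(3/2)


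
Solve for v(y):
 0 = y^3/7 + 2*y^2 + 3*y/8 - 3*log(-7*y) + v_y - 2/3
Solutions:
 v(y) = C1 - y^4/28 - 2*y^3/3 - 3*y^2/16 + 3*y*log(-y) + y*(-7/3 + 3*log(7))


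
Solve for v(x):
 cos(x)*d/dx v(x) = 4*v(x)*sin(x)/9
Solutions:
 v(x) = C1/cos(x)^(4/9)


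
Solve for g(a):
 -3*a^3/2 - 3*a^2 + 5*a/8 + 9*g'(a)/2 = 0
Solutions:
 g(a) = C1 + a^4/12 + 2*a^3/9 - 5*a^2/72


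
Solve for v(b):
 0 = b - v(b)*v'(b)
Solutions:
 v(b) = -sqrt(C1 + b^2)
 v(b) = sqrt(C1 + b^2)


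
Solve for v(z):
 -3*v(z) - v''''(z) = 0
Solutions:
 v(z) = (C1*sin(sqrt(2)*3^(1/4)*z/2) + C2*cos(sqrt(2)*3^(1/4)*z/2))*exp(-sqrt(2)*3^(1/4)*z/2) + (C3*sin(sqrt(2)*3^(1/4)*z/2) + C4*cos(sqrt(2)*3^(1/4)*z/2))*exp(sqrt(2)*3^(1/4)*z/2)


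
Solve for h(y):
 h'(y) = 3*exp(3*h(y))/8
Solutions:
 h(y) = log(-1/(C1 + 9*y))/3 + log(2)
 h(y) = log((-1/(C1 + 3*y))^(1/3)*(-3^(2/3)/3 - 3^(1/6)*I))
 h(y) = log((-1/(C1 + 3*y))^(1/3)*(-3^(2/3)/3 + 3^(1/6)*I))


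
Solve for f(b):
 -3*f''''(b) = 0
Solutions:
 f(b) = C1 + C2*b + C3*b^2 + C4*b^3


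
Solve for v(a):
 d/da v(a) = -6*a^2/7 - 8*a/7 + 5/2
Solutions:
 v(a) = C1 - 2*a^3/7 - 4*a^2/7 + 5*a/2


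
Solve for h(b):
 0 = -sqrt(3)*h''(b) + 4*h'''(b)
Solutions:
 h(b) = C1 + C2*b + C3*exp(sqrt(3)*b/4)


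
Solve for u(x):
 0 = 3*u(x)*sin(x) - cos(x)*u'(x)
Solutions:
 u(x) = C1/cos(x)^3


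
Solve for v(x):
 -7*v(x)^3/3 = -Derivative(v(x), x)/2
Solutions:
 v(x) = -sqrt(6)*sqrt(-1/(C1 + 14*x))/2
 v(x) = sqrt(6)*sqrt(-1/(C1 + 14*x))/2


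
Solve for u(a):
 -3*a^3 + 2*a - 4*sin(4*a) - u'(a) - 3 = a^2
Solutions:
 u(a) = C1 - 3*a^4/4 - a^3/3 + a^2 - 3*a + cos(4*a)


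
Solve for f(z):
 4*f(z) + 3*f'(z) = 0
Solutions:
 f(z) = C1*exp(-4*z/3)


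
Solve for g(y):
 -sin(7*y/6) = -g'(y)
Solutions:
 g(y) = C1 - 6*cos(7*y/6)/7
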